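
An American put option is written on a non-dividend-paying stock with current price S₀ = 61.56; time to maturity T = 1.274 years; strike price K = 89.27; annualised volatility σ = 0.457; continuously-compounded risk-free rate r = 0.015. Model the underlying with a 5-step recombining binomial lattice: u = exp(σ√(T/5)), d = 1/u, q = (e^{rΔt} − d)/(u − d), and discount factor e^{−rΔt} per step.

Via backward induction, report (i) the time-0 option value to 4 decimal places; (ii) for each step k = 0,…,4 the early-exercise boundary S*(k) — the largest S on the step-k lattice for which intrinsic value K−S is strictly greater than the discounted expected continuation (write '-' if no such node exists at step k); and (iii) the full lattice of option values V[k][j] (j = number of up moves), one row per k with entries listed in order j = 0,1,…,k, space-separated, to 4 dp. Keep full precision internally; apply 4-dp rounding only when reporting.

price = 32.2536
boundary = - - 38.8088 48.8781 61.5600
tree:
32.2536
41.1703 21.6649
50.4612 30.2015 11.4495
58.4562 40.3919 18.0439 3.5132
64.8041 50.4612 27.7100 6.4216 0.0000
69.8443 58.4562 40.3919 11.7376 0.0000 0.0000

params: Δt=0.25480 u=1.25946 d=0.79399 q=0.45081 e^(-rΔt)=0.99619
t_5 payoffs: 69.8443 58.4562 40.3919 11.7376 0.0000 0.0000
t_4: node(4,0) S=24.4659 payoff=64.8041 vs cont=64.4636 → 64.8041 [stop]  node(4,1) S=38.8088 payoff=50.4612 vs cont=50.1207 → 50.4612 [stop]  node(4,2) S=61.5600 payoff=27.7100 vs cont=27.3695 → 27.7100 [stop]  node(4,3) S=97.6489 payoff=0.0000 vs cont=6.4216 → 6.4216 [wait]  node(4,4) S=154.8946 payoff=0.0000 vs cont=0.0000 → 0.0000 [wait]  ⇒ S*(4)=61.5600
t_3: node(3,0) S=30.8138 payoff=58.4562 vs cont=58.1157 → 58.4562 [stop]  node(3,1) S=48.8781 payoff=40.3919 vs cont=40.0514 → 40.3919 [stop]  node(3,2) S=77.5324 payoff=11.7376 vs cont=18.0439 → 18.0439 [wait]  node(3,3) S=122.9849 payoff=0.0000 vs cont=3.5132 → 3.5132 [wait]  ⇒ S*(3)=48.8781
t_2: node(2,0) S=38.8088 payoff=50.4612 vs cont=50.1207 → 50.4612 [stop]  node(2,1) S=61.5600 payoff=27.7100 vs cont=30.2015 → 30.2015 [wait]  node(2,2) S=97.6489 payoff=0.0000 vs cont=11.4495 → 11.4495 [wait]  ⇒ S*(2)=38.8088
t_1: node(1,0) S=48.8781 payoff=40.3919 vs cont=41.1703 → 41.1703 [wait]  node(1,1) S=77.5324 payoff=11.7376 vs cont=21.6649 → 21.6649 [wait]  ⇒ S*(1)=-
t_0: node(0,0) S=61.5600 payoff=27.7100 vs cont=32.2536 → 32.2536 [wait]  ⇒ S*(0)=-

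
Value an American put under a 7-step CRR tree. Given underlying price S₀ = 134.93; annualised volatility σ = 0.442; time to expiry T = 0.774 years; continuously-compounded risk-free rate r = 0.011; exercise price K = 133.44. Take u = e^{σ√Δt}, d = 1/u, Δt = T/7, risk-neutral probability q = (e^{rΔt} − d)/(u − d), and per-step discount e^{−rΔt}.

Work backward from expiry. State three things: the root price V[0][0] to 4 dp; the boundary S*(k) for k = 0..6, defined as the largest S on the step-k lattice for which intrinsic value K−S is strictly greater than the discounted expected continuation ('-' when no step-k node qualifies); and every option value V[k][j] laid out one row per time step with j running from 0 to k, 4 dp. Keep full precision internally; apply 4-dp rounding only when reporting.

params: Δt=0.11057 u=1.15833 d=0.86332 q=0.46745 e^(-rΔt)=0.99878
t_7 payoffs: 85.2124 68.7323 46.6205 16.9528 0.0000 0.0000 0.0000 0.0000
t_6: node(6,0) S=55.8632 payoff=77.5768 vs cont=77.4146 → 77.5768 [stop]  node(6,1) S=74.9526 payoff=58.4874 vs cont=58.3252 → 58.4874 [stop]  node(6,2) S=100.5652 payoff=32.8748 vs cont=32.7126 → 32.8748 [stop]  node(6,3) S=134.9300 payoff=0.0000 vs cont=9.0173 → 9.0173 [wait]  node(6,4) S=181.0379 payoff=0.0000 vs cont=0.0000 → 0.0000 [wait]  node(6,5) S=242.9016 payoff=0.0000 vs cont=0.0000 → 0.0000 [wait]  node(6,6) S=325.9052 payoff=0.0000 vs cont=0.0000 → 0.0000 [wait]  ⇒ S*(6)=100.5652
t_5: node(5,0) S=64.7077 payoff=68.7323 vs cont=68.5701 → 68.7323 [stop]  node(5,1) S=86.8195 payoff=46.6205 vs cont=46.4583 → 46.6205 [stop]  node(5,2) S=116.4872 payoff=16.9528 vs cont=21.6963 → 21.6963 [wait]  node(5,3) S=156.2928 payoff=0.0000 vs cont=4.7963 → 4.7963 [wait]  node(5,4) S=209.7007 payoff=0.0000 vs cont=0.0000 → 0.0000 [wait]  node(5,5) S=281.3590 payoff=0.0000 vs cont=0.0000 → 0.0000 [wait]  ⇒ S*(5)=86.8195
t_4: node(4,0) S=74.9526 payoff=58.4874 vs cont=58.3252 → 58.4874 [stop]  node(4,1) S=100.5652 payoff=32.8748 vs cont=34.9272 → 34.9272 [wait]  node(4,2) S=134.9300 payoff=0.0000 vs cont=13.7797 → 13.7797 [wait]  node(4,3) S=181.0379 payoff=0.0000 vs cont=2.5512 → 2.5512 [wait]  node(4,4) S=242.9016 payoff=0.0000 vs cont=0.0000 → 0.0000 [wait]  ⇒ S*(4)=74.9526
t_3: node(3,0) S=86.8195 payoff=46.6205 vs cont=47.4166 → 47.4166 [wait]  node(3,1) S=116.4872 payoff=16.9528 vs cont=25.0114 → 25.0114 [wait]  node(3,2) S=156.2928 payoff=0.0000 vs cont=8.5206 → 8.5206 [wait]  node(3,3) S=209.7007 payoff=0.0000 vs cont=1.3570 → 1.3570 [wait]  ⇒ S*(3)=-
t_2: node(2,0) S=100.5652 payoff=32.8748 vs cont=36.8984 → 36.8984 [wait]  node(2,1) S=134.9300 payoff=0.0000 vs cont=17.2818 → 17.2818 [wait]  node(2,2) S=181.0379 payoff=0.0000 vs cont=5.1657 → 5.1657 [wait]  ⇒ S*(2)=-
t_1: node(1,0) S=116.4872 payoff=16.9528 vs cont=27.6950 → 27.6950 [wait]  node(1,1) S=156.2928 payoff=0.0000 vs cont=11.6040 → 11.6040 [wait]  ⇒ S*(1)=-
t_0: node(0,0) S=134.9300 payoff=0.0000 vs cont=20.1488 → 20.1488 [wait]  ⇒ S*(0)=-

price = 20.1488
boundary = - - - - 74.9526 86.8195 100.5652
tree:
20.1488
27.6950 11.6040
36.8984 17.2818 5.1657
47.4166 25.0114 8.5206 1.3570
58.4874 34.9272 13.7797 2.5512 0.0000
68.7323 46.6205 21.6963 4.7963 0.0000 0.0000
77.5768 58.4874 32.8748 9.0173 0.0000 0.0000 0.0000
85.2124 68.7323 46.6205 16.9528 0.0000 0.0000 0.0000 0.0000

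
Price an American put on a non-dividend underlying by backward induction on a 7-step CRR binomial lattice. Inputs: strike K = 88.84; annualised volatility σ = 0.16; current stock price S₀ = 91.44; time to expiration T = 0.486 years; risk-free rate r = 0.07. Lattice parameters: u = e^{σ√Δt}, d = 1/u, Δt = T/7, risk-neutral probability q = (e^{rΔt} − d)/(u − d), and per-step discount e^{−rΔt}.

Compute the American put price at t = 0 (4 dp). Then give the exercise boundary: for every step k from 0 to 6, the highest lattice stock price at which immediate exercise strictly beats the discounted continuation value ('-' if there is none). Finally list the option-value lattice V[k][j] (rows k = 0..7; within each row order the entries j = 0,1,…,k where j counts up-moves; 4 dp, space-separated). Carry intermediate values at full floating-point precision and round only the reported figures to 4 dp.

params: Δt=0.06943 u=1.04306 d=0.95872 q=0.54722 e^(-rΔt)=0.99515
t_7 payoffs: 20.7677 14.7790 8.2636 1.1749 0.0000 0.0000 0.0000 0.0000
t_6: node(6,0) S=71.0035 payoff=17.8365 vs cont=17.4057 → 17.8365 [stop]  node(6,1) S=77.2500 payoff=11.5900 vs cont=11.1592 → 11.5900 [stop]  node(6,2) S=84.0461 payoff=4.7939 vs cont=4.3632 → 4.7939 [stop]  node(6,3) S=91.4400 payoff=0.0000 vs cont=0.5294 → 0.5294 [wait]  node(6,4) S=99.4844 payoff=0.0000 vs cont=0.0000 → 0.0000 [wait]  node(6,5) S=108.2365 payoff=0.0000 vs cont=0.0000 → 0.0000 [wait]  node(6,6) S=117.7585 payoff=0.0000 vs cont=0.0000 → 0.0000 [wait]  ⇒ S*(6)=84.0461
t_5: node(5,0) S=74.0610 payoff=14.7790 vs cont=14.3483 → 14.7790 [stop]  node(5,1) S=80.5764 payoff=8.2636 vs cont=7.8328 → 8.2636 [stop]  node(5,2) S=87.6651 payoff=1.1749 vs cont=2.4483 → 2.4483 [wait]  node(5,3) S=95.3774 payoff=0.0000 vs cont=0.2385 → 0.2385 [wait]  node(5,4) S=103.7682 payoff=0.0000 vs cont=0.0000 → 0.0000 [wait]  node(5,5) S=112.8972 payoff=0.0000 vs cont=0.0000 → 0.0000 [wait]  ⇒ S*(5)=80.5764
t_4: node(4,0) S=77.2500 payoff=11.5900 vs cont=11.1592 → 11.5900 [stop]  node(4,1) S=84.0461 payoff=4.7939 vs cont=5.0567 → 5.0567 [wait]  node(4,2) S=91.4400 payoff=0.0000 vs cont=1.2331 → 1.2331 [wait]  node(4,3) S=99.4844 payoff=0.0000 vs cont=0.1075 → 0.1075 [wait]  node(4,4) S=108.2365 payoff=0.0000 vs cont=0.0000 → 0.0000 [wait]  ⇒ S*(4)=77.2500
t_3: node(3,0) S=80.5764 payoff=8.2636 vs cont=7.9759 → 8.2636 [stop]  node(3,1) S=87.6651 payoff=1.1749 vs cont=2.9499 → 2.9499 [wait]  node(3,2) S=95.3774 payoff=0.0000 vs cont=0.6141 → 0.6141 [wait]  node(3,3) S=103.7682 payoff=0.0000 vs cont=0.0484 → 0.0484 [wait]  ⇒ S*(3)=80.5764
t_2: node(2,0) S=84.0461 payoff=4.7939 vs cont=5.3298 → 5.3298 [wait]  node(2,1) S=91.4400 payoff=0.0000 vs cont=1.6636 → 1.6636 [wait]  node(2,2) S=99.4844 payoff=0.0000 vs cont=0.3031 → 0.3031 [wait]  ⇒ S*(2)=-
t_1: node(1,0) S=87.6651 payoff=1.1749 vs cont=3.3075 → 3.3075 [wait]  node(1,1) S=95.3774 payoff=0.0000 vs cont=0.9146 → 0.9146 [wait]  ⇒ S*(1)=-
t_0: node(0,0) S=91.4400 payoff=0.0000 vs cont=1.9884 → 1.9884 [wait]  ⇒ S*(0)=-

price = 1.9884
boundary = - - - 80.5764 77.2500 80.5764 84.0461
tree:
1.9884
3.3075 0.9146
5.3298 1.6636 0.3031
8.2636 2.9499 0.6141 0.0484
11.5900 5.0567 1.2331 0.1075 0.0000
14.7790 8.2636 2.4483 0.2385 0.0000 0.0000
17.8365 11.5900 4.7939 0.5294 0.0000 0.0000 0.0000
20.7677 14.7790 8.2636 1.1749 0.0000 0.0000 0.0000 0.0000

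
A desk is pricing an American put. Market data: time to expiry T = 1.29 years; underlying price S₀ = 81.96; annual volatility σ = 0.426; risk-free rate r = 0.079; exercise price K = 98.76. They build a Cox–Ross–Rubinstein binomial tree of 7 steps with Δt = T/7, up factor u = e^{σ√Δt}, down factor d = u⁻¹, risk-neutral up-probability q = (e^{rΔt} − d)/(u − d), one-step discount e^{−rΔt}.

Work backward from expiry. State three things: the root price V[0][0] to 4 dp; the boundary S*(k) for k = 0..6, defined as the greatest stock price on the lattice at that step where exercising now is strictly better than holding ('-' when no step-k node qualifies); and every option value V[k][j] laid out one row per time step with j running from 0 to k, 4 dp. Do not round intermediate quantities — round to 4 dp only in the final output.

params: Δt=0.18429 u=1.20066 d=0.83287 q=0.49428 e^(-rΔt)=0.98555
t_7 payoffs: 75.9750 65.9132 51.4082 30.4978 0.3535 0.0000 0.0000 0.0000
t_6: node(6,0) S=27.3572 payoff=71.4028 vs cont=69.9754 → 71.4028 [stop]  node(6,1) S=39.4380 payoff=59.3220 vs cont=57.8946 → 59.3220 [stop]  node(6,2) S=56.8536 payoff=41.9064 vs cont=40.4790 → 41.9064 [stop]  node(6,3) S=81.9600 payoff=16.8000 vs cont=15.3726 → 16.8000 [stop]  node(6,4) S=118.1532 payoff=0.0000 vs cont=0.1762 → 0.1762 [wait]  node(6,5) S=170.3292 payoff=0.0000 vs cont=0.0000 → 0.0000 [wait]  node(6,6) S=245.5459 payoff=0.0000 vs cont=0.0000 → 0.0000 [wait]  ⇒ S*(6)=81.9600
t_5: node(5,0) S=32.8468 payoff=65.9132 vs cont=64.4858 → 65.9132 [stop]  node(5,1) S=47.3518 payoff=51.4082 vs cont=49.9808 → 51.4082 [stop]  node(5,2) S=68.2622 payoff=30.4978 vs cont=29.0704 → 30.4978 [stop]  node(5,3) S=98.4065 payoff=0.3535 vs cont=8.4591 → 8.4591 [wait]  node(5,4) S=141.8624 payoff=0.0000 vs cont=0.0878 → 0.0878 [wait]  node(5,5) S=204.5083 payoff=0.0000 vs cont=0.0000 → 0.0000 [wait]  ⇒ S*(5)=68.2622
t_4: node(4,0) S=39.4380 payoff=59.3220 vs cont=57.8946 → 59.3220 [stop]  node(4,1) S=56.8536 payoff=41.9064 vs cont=40.4790 → 41.9064 [stop]  node(4,2) S=81.9600 payoff=16.8000 vs cont=19.3212 → 19.3212 [wait]  node(4,3) S=118.1532 payoff=0.0000 vs cont=4.2589 → 4.2589 [wait]  node(4,4) S=170.3292 payoff=0.0000 vs cont=0.0438 → 0.0438 [wait]  ⇒ S*(4)=56.8536
t_3: node(3,0) S=47.3518 payoff=51.4082 vs cont=49.9808 → 51.4082 [stop]  node(3,1) S=68.2622 payoff=30.4978 vs cont=30.2986 → 30.4978 [stop]  node(3,2) S=98.4065 payoff=0.3535 vs cont=11.7045 → 11.7045 [wait]  node(3,3) S=141.8624 payoff=0.0000 vs cont=2.1440 → 2.1440 [wait]  ⇒ S*(3)=68.2622
t_2: node(2,0) S=56.8536 payoff=41.9064 vs cont=40.4790 → 41.9064 [stop]  node(2,1) S=81.9600 payoff=16.8000 vs cont=20.9021 → 20.9021 [wait]  node(2,2) S=118.1532 payoff=0.0000 vs cont=6.8781 → 6.8781 [wait]  ⇒ S*(2)=56.8536
t_1: node(1,0) S=68.2622 payoff=30.4978 vs cont=31.0687 → 31.0687 [wait]  node(1,1) S=98.4065 payoff=0.3535 vs cont=13.7684 → 13.7684 [wait]  ⇒ S*(1)=-
t_0: node(0,0) S=81.9600 payoff=16.8000 vs cont=22.1920 → 22.1920 [wait]  ⇒ S*(0)=-

price = 22.1920
boundary = - - 56.8536 68.2622 56.8536 68.2622 81.9600
tree:
22.1920
31.0687 13.7684
41.9064 20.9021 6.8781
51.4082 30.4978 11.7045 2.1440
59.3220 41.9064 19.3212 4.2589 0.0438
65.9132 51.4082 30.4978 8.4591 0.0878 0.0000
71.4028 59.3220 41.9064 16.8000 0.1762 0.0000 0.0000
75.9750 65.9132 51.4082 30.4978 0.3535 0.0000 0.0000 0.0000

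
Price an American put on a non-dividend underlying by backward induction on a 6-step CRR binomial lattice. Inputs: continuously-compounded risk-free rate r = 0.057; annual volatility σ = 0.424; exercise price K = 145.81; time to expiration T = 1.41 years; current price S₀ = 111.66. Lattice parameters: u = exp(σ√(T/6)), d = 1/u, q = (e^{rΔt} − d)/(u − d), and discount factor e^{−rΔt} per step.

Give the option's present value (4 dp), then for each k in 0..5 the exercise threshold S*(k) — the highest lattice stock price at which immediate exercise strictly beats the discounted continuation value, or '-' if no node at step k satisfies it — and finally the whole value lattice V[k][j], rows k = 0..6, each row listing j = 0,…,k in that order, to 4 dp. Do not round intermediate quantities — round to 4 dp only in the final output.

Δt=0.23500, u=1.22819, d=0.81421, q=0.48137, disc=e^(-rΔt)=0.98669
k=6 terminal: V=max(K-S,0) → 113.2785 96.7378 71.7870 34.1500 0.0000 0.0000 0.0000
k=5: j=0 S=39.9549 intr=105.8551 cont=103.9150 V=105.8551[EX]; j=1 S=60.2700 intr=85.5400 cont=83.5999 V=85.5400[EX]; j=2 S=90.9143 intr=54.8957 cont=52.9556 V=54.8957[EX]; j=3 S=137.1397 intr=8.6703 cont=17.4756 V=17.4756[hold]; j=4 S=206.8685 intr=0.0000 cont=0.0000 V=0.0000[hold]; j=5 S=312.0510 intr=0.0000 cont=0.0000 V=0.0000[hold]  S*(5)=90.9143
k=4: j=0 S=49.0722 intr=96.7378 cont=94.7977 V=96.7378[EX]; j=1 S=74.0230 intr=71.7870 cont=69.8469 V=71.7870[EX]; j=2 S=111.6600 intr=34.1500 cont=36.3921 V=36.3921[hold]; j=3 S=168.4336 intr=0.0000 cont=8.9428 V=8.9428[hold]; j=4 S=254.0739 intr=0.0000 cont=0.0000 V=0.0000[hold]  S*(4)=74.0230
k=3: j=0 S=60.2700 intr=85.5400 cont=83.5999 V=85.5400[EX]; j=1 S=90.9143 intr=54.8957 cont=54.0205 V=54.8957[EX]; j=2 S=137.1397 intr=8.6703 cont=22.8705 V=22.8705[hold]; j=3 S=206.8685 intr=0.0000 cont=4.5763 V=4.5763[hold]  S*(3)=90.9143
k=2: j=0 S=74.0230 intr=71.7870 cont=69.8469 V=71.7870[EX]; j=1 S=111.6600 intr=34.1500 cont=38.9545 V=38.9545[hold]; j=2 S=168.4336 intr=0.0000 cont=13.8771 V=13.8771[hold]  S*(2)=74.0230
k=1: j=0 S=90.9143 intr=54.8957 cont=55.2376 V=55.2376[hold]; j=1 S=137.1397 intr=8.6703 cont=26.5253 V=26.5253[hold]  S*(1)=-
k=0: j=0 S=111.6600 intr=34.1500 cont=40.8653 V=40.8653[hold]  S*(0)=-

price = 40.8653
boundary = - - 74.0230 90.9143 74.0230 90.9143
tree:
40.8653
55.2376 26.5253
71.7870 38.9545 13.8771
85.5400 54.8957 22.8705 4.5763
96.7378 71.7870 36.3921 8.9428 0.0000
105.8551 85.5400 54.8957 17.4756 0.0000 0.0000
113.2785 96.7378 71.7870 34.1500 0.0000 0.0000 0.0000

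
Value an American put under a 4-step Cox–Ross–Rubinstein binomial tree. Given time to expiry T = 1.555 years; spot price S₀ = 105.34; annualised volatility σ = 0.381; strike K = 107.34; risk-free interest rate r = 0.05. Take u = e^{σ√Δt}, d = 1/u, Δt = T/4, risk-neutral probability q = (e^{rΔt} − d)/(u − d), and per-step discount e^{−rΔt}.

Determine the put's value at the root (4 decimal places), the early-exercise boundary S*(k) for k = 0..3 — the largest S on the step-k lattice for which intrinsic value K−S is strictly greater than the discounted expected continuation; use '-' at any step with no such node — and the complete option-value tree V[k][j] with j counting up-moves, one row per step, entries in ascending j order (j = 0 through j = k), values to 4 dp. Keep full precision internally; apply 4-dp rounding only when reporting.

price = 17.0767
boundary = - - 65.5025 83.0664
tree:
17.0767
27.3185 6.7575
41.8375 12.8164 0.5166
55.6877 24.2736 1.0164 0.0000
66.6093 41.8375 2.0000 0.0000 0.0000

params: Δt=0.38875 u=1.26814 d=0.78856 q=0.48182 e^(-rΔt)=0.98075
t_4 payoffs: 66.6093 41.8375 2.0000 0.0000 0.0000
t_3: node(3,0) S=51.6523 payoff=55.6877 vs cont=53.6214 → 55.6877 [stop]  node(3,1) S=83.0664 payoff=24.2736 vs cont=22.2073 → 24.2736 [stop]  node(3,2) S=133.5861 payoff=0.0000 vs cont=1.0164 → 1.0164 [wait]  node(3,3) S=214.8310 payoff=0.0000 vs cont=0.0000 → 0.0000 [wait]  ⇒ S*(3)=83.0664
t_2: node(2,0) S=65.5025 payoff=41.8375 vs cont=39.7713 → 41.8375 [stop]  node(2,1) S=105.3400 payoff=2.0000 vs cont=12.8164 → 12.8164 [wait]  node(2,2) S=169.4061 payoff=0.0000 vs cont=0.5166 → 0.5166 [wait]  ⇒ S*(2)=65.5025
t_1: node(1,0) S=83.0664 payoff=24.2736 vs cont=27.3185 → 27.3185 [wait]  node(1,1) S=133.5861 payoff=0.0000 vs cont=6.7575 → 6.7575 [wait]  ⇒ S*(1)=-
t_0: node(0,0) S=105.3400 payoff=2.0000 vs cont=17.0767 → 17.0767 [wait]  ⇒ S*(0)=-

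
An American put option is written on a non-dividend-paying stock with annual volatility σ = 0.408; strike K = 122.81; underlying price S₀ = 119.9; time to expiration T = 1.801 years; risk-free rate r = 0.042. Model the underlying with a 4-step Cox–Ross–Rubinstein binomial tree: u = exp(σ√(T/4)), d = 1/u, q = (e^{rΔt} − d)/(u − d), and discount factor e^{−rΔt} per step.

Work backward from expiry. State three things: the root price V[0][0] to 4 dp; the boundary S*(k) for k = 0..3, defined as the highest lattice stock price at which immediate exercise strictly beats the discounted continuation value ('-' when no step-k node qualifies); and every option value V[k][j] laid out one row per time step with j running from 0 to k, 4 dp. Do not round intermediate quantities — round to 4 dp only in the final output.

Δt=0.45025  u=1.31491  d=0.76051  q=0.46642  discount=0.98127
step 4 (expiry): payoffs max(K−S,0) = 82.7020 53.4634 2.9100 0.0000 0.0000
step 3: (k=3,j=0): S=52.7385, (K−S)⁺=70.0715, hold=67.7709 ⇒ V=70.0715 exercise | (k=3,j=1): S=91.1847, (K−S)⁺=31.6253, hold=29.3247 ⇒ V=31.6253 exercise | (k=3,j=2): S=157.6581, (K−S)⁺=0.0000, hold=1.5236 ⇒ V=1.5236 continue | (k=3,j=3): S=272.5904, (K−S)⁺=0.0000, hold=0.0000 ⇒ V=0.0000 continue  boundary S*=91.1847
step 2: (k=2,j=0): S=69.3466, (K−S)⁺=53.4634, hold=51.1629 ⇒ V=53.4634 exercise | (k=2,j=1): S=119.9000, (K−S)⁺=2.9100, hold=17.2560 ⇒ V=17.2560 continue | (k=2,j=2): S=207.3067, (K−S)⁺=0.0000, hold=0.7978 ⇒ V=0.7978 continue  boundary S*=69.3466
step 1: (k=1,j=0): S=91.1847, (K−S)⁺=31.6253, hold=35.8905 ⇒ V=35.8905 continue | (k=1,j=1): S=157.6581, (K−S)⁺=0.0000, hold=9.4002 ⇒ V=9.4002 continue  boundary S*=-
step 0: (k=0,j=0): S=119.9000, (K−S)⁺=2.9100, hold=23.0941 ⇒ V=23.0941 continue  boundary S*=-

price = 23.0941
boundary = - - 69.3466 91.1847
tree:
23.0941
35.8905 9.4002
53.4634 17.2560 0.7978
70.0715 31.6253 1.5236 0.0000
82.7020 53.4634 2.9100 0.0000 0.0000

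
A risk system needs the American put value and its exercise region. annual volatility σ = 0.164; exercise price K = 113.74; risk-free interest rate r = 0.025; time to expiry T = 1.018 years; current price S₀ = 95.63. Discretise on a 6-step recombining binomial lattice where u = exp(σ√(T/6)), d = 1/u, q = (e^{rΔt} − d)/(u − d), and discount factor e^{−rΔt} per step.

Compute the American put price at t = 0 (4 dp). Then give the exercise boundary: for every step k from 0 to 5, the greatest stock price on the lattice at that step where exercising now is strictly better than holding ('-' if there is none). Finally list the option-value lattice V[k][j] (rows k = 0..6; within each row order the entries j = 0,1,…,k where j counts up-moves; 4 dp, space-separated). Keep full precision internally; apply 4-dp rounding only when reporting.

price = 18.2951
boundary = - 89.3833 95.6300 89.3833 95.6300 102.3132
tree:
18.2951
24.3567 12.7276
30.1953 18.1100 7.7548
35.6526 24.3567 12.1270 3.6940
40.7534 30.1953 18.1100 6.5827 0.9993
45.5210 35.6526 24.3567 11.4268 2.0672 0.0000
49.9771 40.7534 30.1953 18.1100 4.2764 0.0000 0.0000

Δt=0.16967, u=1.06989, d=0.93468, q=0.51456, disc=e^(-rΔt)=0.99577
k=6 terminal: V=max(K-S,0) → 49.9771 40.7534 30.1953 18.1100 4.2764 0.0000 0.0000
k=5: j=0 S=68.2190 intr=45.5210 cont=45.0395 V=45.5210[EX]; j=1 S=78.0874 intr=35.6526 cont=35.1712 V=35.6526[EX]; j=2 S=89.3833 intr=24.3567 cont=23.8753 V=24.3567[EX]; j=3 S=102.3132 intr=11.4268 cont=10.9453 V=11.4268[EX]; j=4 S=117.1136 intr=0.0000 cont=2.0672 V=2.0672[hold]; j=5 S=134.0549 intr=0.0000 cont=0.0000 V=0.0000[hold]  S*(5)=102.3132
k=4: j=0 S=72.9866 intr=40.7534 cont=40.2720 V=40.7534[EX]; j=1 S=83.5447 intr=30.1953 cont=29.7139 V=30.1953[EX]; j=2 S=95.6300 intr=18.1100 cont=17.6286 V=18.1100[EX]; j=3 S=109.4636 intr=4.2764 cont=6.5827 V=6.5827[hold]; j=4 S=125.2983 intr=0.0000 cont=0.9993 V=0.9993[hold]  S*(4)=95.6300
k=3: j=0 S=78.0874 intr=35.6526 cont=35.1712 V=35.6526[EX]; j=1 S=89.3833 intr=24.3567 cont=23.8753 V=24.3567[EX]; j=2 S=102.3132 intr=11.4268 cont=12.1270 V=12.1270[hold]; j=3 S=117.1136 intr=0.0000 cont=3.6940 V=3.6940[hold]  S*(3)=89.3833
k=2: j=0 S=83.5447 intr=30.1953 cont=29.7139 V=30.1953[EX]; j=1 S=95.6300 intr=18.1100 cont=17.9874 V=18.1100[EX]; j=2 S=109.4636 intr=4.2764 cont=7.7548 V=7.7548[hold]  S*(2)=95.6300
k=1: j=0 S=89.3833 intr=24.3567 cont=23.8753 V=24.3567[EX]; j=1 S=102.3132 intr=11.4268 cont=12.7276 V=12.7276[hold]  S*(1)=89.3833
k=0: j=0 S=95.6300 intr=18.1100 cont=18.2951 V=18.2951[hold]  S*(0)=-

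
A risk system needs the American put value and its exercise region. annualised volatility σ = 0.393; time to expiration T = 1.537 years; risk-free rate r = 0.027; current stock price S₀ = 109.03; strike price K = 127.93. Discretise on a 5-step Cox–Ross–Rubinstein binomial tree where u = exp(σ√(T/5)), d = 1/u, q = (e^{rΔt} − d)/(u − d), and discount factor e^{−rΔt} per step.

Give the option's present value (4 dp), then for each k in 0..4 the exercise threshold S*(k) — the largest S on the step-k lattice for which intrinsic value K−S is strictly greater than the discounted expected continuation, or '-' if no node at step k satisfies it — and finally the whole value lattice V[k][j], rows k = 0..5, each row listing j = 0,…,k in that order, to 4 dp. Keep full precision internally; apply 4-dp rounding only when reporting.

price = 30.4918
boundary = - - 70.5157 56.7095 70.5157
tree:
30.4918
42.7542 16.9142
57.4143 26.6346 6.0211
71.2205 40.3257 11.3421 0.0000
82.3236 57.4143 21.3655 0.0000 0.0000
91.2528 71.2205 40.2469 0.0000 0.0000 0.0000

Δt=0.30740, u=1.24345, d=0.80421, q=0.46472, disc=e^(-rΔt)=0.99173
k=5 terminal: V=max(K-S,0) → 91.2528 71.2205 40.2469 0.0000 0.0000 0.0000
k=4: j=0 S=45.6064 intr=82.3236 cont=81.2662 V=82.3236[EX]; j=1 S=70.5157 intr=57.4143 cont=56.3569 V=57.4143[EX]; j=2 S=109.0300 intr=18.9000 cont=21.3655 V=21.3655[hold]; j=3 S=168.5800 intr=0.0000 cont=0.0000 V=0.0000[hold]; j=4 S=260.6549 intr=0.0000 cont=0.0000 V=0.0000[hold]  S*(4)=70.5157
k=3: j=0 S=56.7095 intr=71.2205 cont=70.1631 V=71.2205[EX]; j=1 S=87.6831 intr=40.2469 cont=40.3257 V=40.3257[hold]; j=2 S=135.5739 intr=0.0000 cont=11.3421 V=11.3421[hold]; j=3 S=209.6216 intr=0.0000 cont=0.0000 V=0.0000[hold]  S*(3)=56.7095
k=2: j=0 S=70.5157 intr=57.4143 cont=56.3932 V=57.4143[EX]; j=1 S=109.0300 intr=18.9000 cont=26.6346 V=26.6346[hold]; j=2 S=168.5800 intr=0.0000 cont=6.0211 V=6.0211[hold]  S*(2)=70.5157
k=1: j=0 S=87.6831 intr=40.2469 cont=42.7542 V=42.7542[hold]; j=1 S=135.5739 intr=0.0000 cont=16.9142 V=16.9142[hold]  S*(1)=-
k=0: j=0 S=109.0300 intr=18.9000 cont=30.4918 V=30.4918[hold]  S*(0)=-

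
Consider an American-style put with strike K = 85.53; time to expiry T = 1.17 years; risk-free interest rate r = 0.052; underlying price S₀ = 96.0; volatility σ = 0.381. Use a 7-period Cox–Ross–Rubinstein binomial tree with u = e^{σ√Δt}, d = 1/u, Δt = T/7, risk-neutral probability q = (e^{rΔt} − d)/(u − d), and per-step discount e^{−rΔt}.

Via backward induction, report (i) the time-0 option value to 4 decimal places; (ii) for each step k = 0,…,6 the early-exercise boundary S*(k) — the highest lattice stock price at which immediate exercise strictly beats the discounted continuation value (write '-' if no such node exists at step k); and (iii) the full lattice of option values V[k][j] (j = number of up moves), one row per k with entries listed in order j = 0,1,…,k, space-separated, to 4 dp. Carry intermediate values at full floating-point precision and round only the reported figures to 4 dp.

price = 8.3424
boundary = - - - - 51.4850 60.1628 70.3033
tree:
8.3424
12.5106 4.1364
18.1958 6.7940 1.4335
25.4822 10.9077 2.6173 0.2223
34.0450 16.9907 4.7469 0.4389 0.0000
41.4712 25.3672 8.5421 0.8665 0.0000 0.0000
47.8262 34.0450 15.2267 1.7106 0.0000 0.0000 0.0000
53.2646 41.4712 25.3672 3.3770 0.0000 0.0000 0.0000 0.0000

params: Δt=0.16714 u=1.16855 d=0.85576 q=0.48905 e^(-rΔt)=0.99135
t_7 payoffs: 53.2646 41.4712 25.3672 3.3770 0.0000 0.0000 0.0000 0.0000
t_6: node(6,0) S=37.7038 payoff=47.8262 vs cont=47.0861 → 47.8262 [stop]  node(6,1) S=51.4850 payoff=34.0450 vs cont=33.3049 → 34.0450 [stop]  node(6,2) S=70.3033 payoff=15.2267 vs cont=14.4865 → 15.2267 [stop]  node(6,3) S=96.0000 payoff=0.0000 vs cont=1.7106 → 1.7106 [wait]  node(6,4) S=131.0891 payoff=0.0000 vs cont=0.0000 → 0.0000 [wait]  node(6,5) S=179.0038 payoff=0.0000 vs cont=0.0000 → 0.0000 [wait]  node(6,6) S=244.4317 payoff=0.0000 vs cont=0.0000 → 0.0000 [wait]  ⇒ S*(6)=70.3033
t_5: node(5,0) S=44.0588 payoff=41.4712 vs cont=40.7310 → 41.4712 [stop]  node(5,1) S=60.1628 payoff=25.3672 vs cont=24.6270 → 25.3672 [stop]  node(5,2) S=82.1530 payoff=3.3770 vs cont=8.5421 → 8.5421 [wait]  node(5,3) S=112.1809 payoff=0.0000 vs cont=0.8665 → 0.8665 [wait]  node(5,4) S=153.1844 payoff=0.0000 vs cont=0.0000 → 0.0000 [wait]  node(5,5) S=209.1750 payoff=0.0000 vs cont=0.0000 → 0.0000 [wait]  ⇒ S*(5)=60.1628
t_4: node(4,0) S=51.4850 payoff=34.0450 vs cont=33.3049 → 34.0450 [stop]  node(4,1) S=70.3033 payoff=15.2267 vs cont=16.9907 → 16.9907 [wait]  node(4,2) S=96.0000 payoff=0.0000 vs cont=4.7469 → 4.7469 [wait]  node(4,3) S=131.0891 payoff=0.0000 vs cont=0.4389 → 0.4389 [wait]  node(4,4) S=179.0038 payoff=0.0000 vs cont=0.0000 → 0.0000 [wait]  ⇒ S*(4)=51.4850
t_3: node(3,0) S=60.1628 payoff=25.3672 vs cont=25.4822 → 25.4822 [wait]  node(3,1) S=82.1530 payoff=3.3770 vs cont=10.9077 → 10.9077 [wait]  node(3,2) S=112.1809 payoff=0.0000 vs cont=2.6173 → 2.6173 [wait]  node(3,3) S=153.1844 payoff=0.0000 vs cont=0.2223 → 0.2223 [wait]  ⇒ S*(3)=-
t_2: node(2,0) S=70.3033 payoff=15.2267 vs cont=18.1958 → 18.1958 [wait]  node(2,1) S=96.0000 payoff=0.0000 vs cont=6.7940 → 6.7940 [wait]  node(2,2) S=131.0891 payoff=0.0000 vs cont=1.4335 → 1.4335 [wait]  ⇒ S*(2)=-
t_1: node(1,0) S=82.1530 payoff=3.3770 vs cont=12.5106 → 12.5106 [wait]  node(1,1) S=112.1809 payoff=0.0000 vs cont=4.1364 → 4.1364 [wait]  ⇒ S*(1)=-
t_0: node(0,0) S=96.0000 payoff=0.0000 vs cont=8.3424 → 8.3424 [wait]  ⇒ S*(0)=-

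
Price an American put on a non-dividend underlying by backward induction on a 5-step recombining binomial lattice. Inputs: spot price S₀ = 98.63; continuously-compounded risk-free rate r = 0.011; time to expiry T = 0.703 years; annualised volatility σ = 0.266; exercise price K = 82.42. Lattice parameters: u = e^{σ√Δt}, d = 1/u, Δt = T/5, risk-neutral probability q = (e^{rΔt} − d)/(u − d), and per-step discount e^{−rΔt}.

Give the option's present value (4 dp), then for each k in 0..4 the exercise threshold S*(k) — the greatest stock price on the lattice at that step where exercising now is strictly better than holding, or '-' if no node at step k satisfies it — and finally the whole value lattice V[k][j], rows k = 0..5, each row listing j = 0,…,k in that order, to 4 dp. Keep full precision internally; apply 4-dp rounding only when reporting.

params: Δt=0.14060 u=1.10488 d=0.90507 q=0.48283 e^(-rΔt)=0.99845
t_5 payoffs: 22.5204 9.2963 0.0000 0.0000 0.0000 0.0000
t_4: node(4,0) S=66.1822 payoff=16.2378 vs cont=16.1105 → 16.2378 [stop]  node(4,1) S=80.7932 payoff=1.6268 vs cont=4.8003 → 4.8003 [wait]  node(4,2) S=98.6300 payoff=0.0000 vs cont=0.0000 → 0.0000 [wait]  node(4,3) S=120.4046 payoff=0.0000 vs cont=0.0000 → 0.0000 [wait]  node(4,4) S=146.9864 payoff=0.0000 vs cont=0.0000 → 0.0000 [wait]  ⇒ S*(4)=66.1822
t_3: node(3,0) S=73.1237 payoff=9.2963 vs cont=10.6989 → 10.6989 [wait]  node(3,1) S=89.2672 payoff=0.0000 vs cont=2.4787 → 2.4787 [wait]  node(3,2) S=108.9748 payoff=0.0000 vs cont=0.0000 → 0.0000 [wait]  node(3,3) S=133.0332 payoff=0.0000 vs cont=0.0000 → 0.0000 [wait]  ⇒ S*(3)=-
t_2: node(2,0) S=80.7932 payoff=1.6268 vs cont=6.7195 → 6.7195 [wait]  node(2,1) S=98.6300 payoff=0.0000 vs cont=1.2799 → 1.2799 [wait]  node(2,2) S=120.4046 payoff=0.0000 vs cont=0.0000 → 0.0000 [wait]  ⇒ S*(2)=-
t_1: node(1,0) S=89.2672 payoff=0.0000 vs cont=4.0868 → 4.0868 [wait]  node(1,1) S=108.9748 payoff=0.0000 vs cont=0.6609 → 0.6609 [wait]  ⇒ S*(1)=-
t_0: node(0,0) S=98.6300 payoff=0.0000 vs cont=2.4289 → 2.4289 [wait]  ⇒ S*(0)=-

price = 2.4289
boundary = - - - - 66.1822
tree:
2.4289
4.0868 0.6609
6.7195 1.2799 0.0000
10.6989 2.4787 0.0000 0.0000
16.2378 4.8003 0.0000 0.0000 0.0000
22.5204 9.2963 0.0000 0.0000 0.0000 0.0000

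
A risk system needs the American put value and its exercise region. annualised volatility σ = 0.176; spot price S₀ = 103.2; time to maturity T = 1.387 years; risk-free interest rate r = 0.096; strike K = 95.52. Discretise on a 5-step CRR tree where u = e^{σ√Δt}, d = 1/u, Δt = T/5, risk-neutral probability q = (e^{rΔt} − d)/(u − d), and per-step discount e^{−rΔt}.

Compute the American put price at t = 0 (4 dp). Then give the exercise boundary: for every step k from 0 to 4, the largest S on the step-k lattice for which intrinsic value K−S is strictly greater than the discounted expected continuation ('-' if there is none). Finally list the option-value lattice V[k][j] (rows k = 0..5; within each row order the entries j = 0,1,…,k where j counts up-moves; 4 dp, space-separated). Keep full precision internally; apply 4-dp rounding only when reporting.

params: Δt=0.27740 u=1.09713 d=0.91147 q=0.62221 e^(-rΔt)=0.97372
t_5 payoffs: 30.5982 17.3741 1.4563 0.0000 0.0000 0.0000
t_4: node(4,0) S=71.2276 payoff=24.2924 vs cont=21.7822 → 24.2924 [stop]  node(4,1) S=85.7362 payoff=9.7838 vs cont=7.2737 → 9.7838 [stop]  node(4,2) S=103.2000 payoff=0.0000 vs cont=0.5357 → 0.5357 [wait]  node(4,3) S=124.2211 payoff=0.0000 vs cont=0.0000 → 0.0000 [wait]  node(4,4) S=149.5240 payoff=0.0000 vs cont=0.0000 → 0.0000 [wait]  ⇒ S*(4)=85.7362
t_3: node(3,0) S=78.1459 payoff=17.3741 vs cont=14.8639 → 17.3741 [stop]  node(3,1) S=94.0637 payoff=1.4563 vs cont=3.9237 → 3.9237 [wait]  node(3,2) S=113.2237 payoff=0.0000 vs cont=0.1971 → 0.1971 [wait]  node(3,3) S=136.2866 payoff=0.0000 vs cont=0.0000 → 0.0000 [wait]  ⇒ S*(3)=78.1459
t_2: node(2,0) S=85.7362 payoff=9.7838 vs cont=8.7685 → 9.7838 [stop]  node(2,1) S=103.2000 payoff=0.0000 vs cont=1.5628 → 1.5628 [wait]  node(2,2) S=124.2211 payoff=0.0000 vs cont=0.0725 → 0.0725 [wait]  ⇒ S*(2)=85.7362
t_1: node(1,0) S=94.0637 payoff=1.4563 vs cont=4.5460 → 4.5460 [wait]  node(1,1) S=113.2237 payoff=0.0000 vs cont=0.6188 → 0.6188 [wait]  ⇒ S*(1)=-
t_0: node(0,0) S=103.2000 payoff=0.0000 vs cont=2.0472 → 2.0472 [wait]  ⇒ S*(0)=-

price = 2.0472
boundary = - - 85.7362 78.1459 85.7362
tree:
2.0472
4.5460 0.6188
9.7838 1.5628 0.0725
17.3741 3.9237 0.1971 0.0000
24.2924 9.7838 0.5357 0.0000 0.0000
30.5982 17.3741 1.4563 0.0000 0.0000 0.0000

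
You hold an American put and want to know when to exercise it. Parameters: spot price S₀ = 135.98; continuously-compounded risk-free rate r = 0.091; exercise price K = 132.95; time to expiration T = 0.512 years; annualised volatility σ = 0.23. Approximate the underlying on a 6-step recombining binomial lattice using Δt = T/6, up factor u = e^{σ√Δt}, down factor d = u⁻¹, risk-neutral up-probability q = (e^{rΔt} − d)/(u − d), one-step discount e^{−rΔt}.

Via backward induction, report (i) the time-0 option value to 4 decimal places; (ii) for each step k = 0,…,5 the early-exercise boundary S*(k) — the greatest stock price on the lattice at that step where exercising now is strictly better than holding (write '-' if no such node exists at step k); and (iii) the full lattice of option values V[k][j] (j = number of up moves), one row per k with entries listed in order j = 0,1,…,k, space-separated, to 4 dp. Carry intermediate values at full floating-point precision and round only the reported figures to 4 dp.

Δt=0.08533  u=1.06950  d=0.93502  q=0.54118  discount=0.99226
step 6 (expiry): payoffs max(K−S,0) = 42.0842 29.0157 14.0678 0.0000 0.0000 0.0000 0.0000
step 5: (k=5,j=0): S=97.1806, (K−S)⁺=35.7694, hold=34.7410 ⇒ V=35.7694 exercise | (k=5,j=1): S=111.1573, (K−S)⁺=21.7927, hold=20.7643 ⇒ V=21.7927 exercise | (k=5,j=2): S=127.1440, (K−S)⁺=5.8060, hold=6.4047 ⇒ V=6.4047 continue | (k=5,j=3): S=145.4300, (K−S)⁺=0.0000, hold=0.0000 ⇒ V=0.0000 continue | (k=5,j=4): S=166.3460, (K−S)⁺=0.0000, hold=0.0000 ⇒ V=0.0000 continue | (k=5,j=5): S=190.2700, (K−S)⁺=0.0000, hold=0.0000 ⇒ V=0.0000 continue  boundary S*=111.1573
step 4: (k=4,j=0): S=103.9343, (K−S)⁺=29.0157, hold=27.9873 ⇒ V=29.0157 exercise | (k=4,j=1): S=118.8822, (K−S)⁺=14.0678, hold=13.3609 ⇒ V=14.0678 exercise | (k=4,j=2): S=135.9800, (K−S)⁺=0.0000, hold=2.9159 ⇒ V=2.9159 continue | (k=4,j=3): S=155.5368, (K−S)⁺=0.0000, hold=0.0000 ⇒ V=0.0000 continue | (k=4,j=4): S=177.9063, (K−S)⁺=0.0000, hold=0.0000 ⇒ V=0.0000 continue  boundary S*=118.8822
step 3: (k=3,j=0): S=111.1573, (K−S)⁺=21.7927, hold=20.7643 ⇒ V=21.7927 exercise | (k=3,j=1): S=127.1440, (K−S)⁺=5.8060, hold=7.9705 ⇒ V=7.9705 continue | (k=3,j=2): S=145.4300, (K−S)⁺=0.0000, hold=1.3275 ⇒ V=1.3275 continue | (k=3,j=3): S=166.3460, (K−S)⁺=0.0000, hold=0.0000 ⇒ V=0.0000 continue  boundary S*=111.1573
step 2: (k=2,j=0): S=118.8822, (K−S)⁺=14.0678, hold=14.2017 ⇒ V=14.2017 continue | (k=2,j=1): S=135.9800, (K−S)⁺=0.0000, hold=4.3416 ⇒ V=4.3416 continue | (k=2,j=2): S=155.5368, (K−S)⁺=0.0000, hold=0.6044 ⇒ V=0.6044 continue  boundary S*=-
step 1: (k=1,j=0): S=127.1440, (K−S)⁺=5.8060, hold=8.7970 ⇒ V=8.7970 continue | (k=1,j=1): S=145.4300, (K−S)⁺=0.0000, hold=2.3011 ⇒ V=2.3011 continue  boundary S*=-
step 0: (k=0,j=0): S=135.9800, (K−S)⁺=0.0000, hold=5.2407 ⇒ V=5.2407 continue  boundary S*=-

price = 5.2407
boundary = - - - 111.1573 118.8822 111.1573
tree:
5.2407
8.7970 2.3011
14.2017 4.3416 0.6044
21.7927 7.9705 1.3275 0.0000
29.0157 14.0678 2.9159 0.0000 0.0000
35.7694 21.7927 6.4047 0.0000 0.0000 0.0000
42.0842 29.0157 14.0678 0.0000 0.0000 0.0000 0.0000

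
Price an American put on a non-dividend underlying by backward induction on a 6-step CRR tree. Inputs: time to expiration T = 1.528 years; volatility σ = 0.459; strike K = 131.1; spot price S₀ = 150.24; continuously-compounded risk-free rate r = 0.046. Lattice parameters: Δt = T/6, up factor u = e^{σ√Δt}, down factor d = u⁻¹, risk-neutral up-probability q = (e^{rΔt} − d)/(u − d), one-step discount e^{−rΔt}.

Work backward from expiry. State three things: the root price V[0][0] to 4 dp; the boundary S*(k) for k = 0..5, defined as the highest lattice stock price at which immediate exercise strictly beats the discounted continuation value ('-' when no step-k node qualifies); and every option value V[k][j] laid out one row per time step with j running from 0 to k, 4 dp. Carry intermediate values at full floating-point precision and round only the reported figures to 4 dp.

price = 19.5321
boundary = - - - 74.9887 59.4839 74.9887
tree:
19.5321
28.7860 9.4865
41.0334 15.5645 2.8041
56.1113 24.8974 5.3286 0.0000
71.6161 38.4200 10.1259 0.0000 0.0000
83.9151 56.1113 19.2420 0.0000 0.0000 0.0000
93.6712 71.6161 36.5650 0.0000 0.0000 0.0000 0.0000

Δt=0.25467  u=1.26066  d=0.79324  q=0.46756  discount=0.98835
step 6 (expiry): payoffs max(K−S,0) = 93.6712 71.6161 36.5650 0.0000 0.0000 0.0000 0.0000
step 5: (k=5,j=0): S=47.1849, (K−S)⁺=83.9151, hold=82.3883 ⇒ V=83.9151 exercise | (k=5,j=1): S=74.9887, (K−S)⁺=56.1113, hold=54.5844 ⇒ V=56.1113 exercise | (k=5,j=2): S=119.1761, (K−S)⁺=11.9239, hold=19.2420 ⇒ V=19.2420 continue | (k=5,j=3): S=189.4009, (K−S)⁺=0.0000, hold=0.0000 ⇒ V=0.0000 continue | (k=5,j=4): S=301.0060, (K−S)⁺=0.0000, hold=0.0000 ⇒ V=0.0000 continue | (k=5,j=5): S=478.3748, (K−S)⁺=0.0000, hold=0.0000 ⇒ V=0.0000 continue  boundary S*=74.9887
step 4: (k=4,j=0): S=59.4839, (K−S)⁺=71.6161, hold=70.0893 ⇒ V=71.6161 exercise | (k=4,j=1): S=94.5350, (K−S)⁺=36.5650, hold=38.4200 ⇒ V=38.4200 continue | (k=4,j=2): S=150.2400, (K−S)⁺=0.0000, hold=10.1259 ⇒ V=10.1259 continue | (k=4,j=3): S=238.7694, (K−S)⁺=0.0000, hold=0.0000 ⇒ V=0.0000 continue | (k=4,j=4): S=379.4650, (K−S)⁺=0.0000, hold=0.0000 ⇒ V=0.0000 continue  boundary S*=59.4839
step 3: (k=3,j=0): S=74.9887, (K−S)⁺=56.1113, hold=55.4416 ⇒ V=56.1113 exercise | (k=3,j=1): S=119.1761, (K−S)⁺=11.9239, hold=24.8974 ⇒ V=24.8974 continue | (k=3,j=2): S=189.4009, (K−S)⁺=0.0000, hold=5.3286 ⇒ V=5.3286 continue | (k=3,j=3): S=301.0060, (K−S)⁺=0.0000, hold=0.0000 ⇒ V=0.0000 continue  boundary S*=74.9887
step 2: (k=2,j=0): S=94.5350, (K−S)⁺=36.5650, hold=41.0334 ⇒ V=41.0334 continue | (k=2,j=1): S=150.2400, (K−S)⁺=0.0000, hold=15.5645 ⇒ V=15.5645 continue | (k=2,j=2): S=238.7694, (K−S)⁺=0.0000, hold=2.8041 ⇒ V=2.8041 continue  boundary S*=-
step 1: (k=1,j=0): S=119.1761, (K−S)⁺=11.9239, hold=28.7860 ⇒ V=28.7860 continue | (k=1,j=1): S=189.4009, (K−S)⁺=0.0000, hold=9.4865 ⇒ V=9.4865 continue  boundary S*=-
step 0: (k=0,j=0): S=150.2400, (K−S)⁺=0.0000, hold=19.5321 ⇒ V=19.5321 continue  boundary S*=-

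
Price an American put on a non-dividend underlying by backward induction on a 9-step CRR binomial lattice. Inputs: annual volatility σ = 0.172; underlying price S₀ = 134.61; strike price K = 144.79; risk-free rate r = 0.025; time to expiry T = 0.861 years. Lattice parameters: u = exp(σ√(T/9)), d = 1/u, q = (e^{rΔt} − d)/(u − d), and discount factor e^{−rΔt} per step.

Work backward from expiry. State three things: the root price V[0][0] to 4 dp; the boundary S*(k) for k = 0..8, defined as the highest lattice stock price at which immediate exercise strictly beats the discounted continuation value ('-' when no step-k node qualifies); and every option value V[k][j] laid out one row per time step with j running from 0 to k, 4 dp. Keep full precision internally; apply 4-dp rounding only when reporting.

price = 13.4583
boundary = - - 121.0232 114.7531 121.0232 114.7531 121.0232 127.6359 134.6100
tree:
13.4583
18.1640 8.9859
23.7668 12.8490 5.3047
30.0369 17.7938 8.1432 2.5937
35.9822 23.7668 12.1203 4.3480 0.9150
41.6194 30.0369 17.3710 7.1162 1.7003 0.1624
46.9646 35.9822 23.7668 11.2880 3.1286 0.3316 0.0000
52.0329 41.6194 30.0369 17.1541 5.6870 0.6772 0.0000 0.0000
56.8386 46.9646 35.9822 23.7668 10.1800 1.3831 0.0000 0.0000 0.0000
61.3953 52.0329 41.6194 30.0369 17.1541 2.8249 0.0000 0.0000 0.0000 0.0000

Δt=0.09567, u=1.05464, d=0.94819, q=0.50920, disc=e^(-rΔt)=0.99761
k=9 terminal: V=max(K-S,0) → 61.3953 52.0329 41.6194 30.0369 17.1541 2.8249 0.0000 0.0000 0.0000 0.0000
k=8: j=0 S=87.9514 intr=56.8386 cont=56.4927 V=56.8386[EX]; j=1 S=97.8254 intr=46.9646 cont=46.6188 V=46.9646[EX]; j=2 S=108.8078 intr=35.9822 cont=35.6363 V=35.9822[EX]; j=3 S=121.0232 intr=23.7668 cont=23.4209 V=23.7668[EX]; j=4 S=134.6100 intr=10.1800 cont=9.8341 V=10.1800[EX]; j=5 S=149.7221 intr=0.0000 cont=1.3831 V=1.3831[hold]; j=6 S=166.5308 intr=0.0000 cont=0.0000 V=0.0000[hold]; j=7 S=185.2265 intr=0.0000 cont=0.0000 V=0.0000[hold]; j=8 S=206.0212 intr=0.0000 cont=0.0000 V=0.0000[hold]  S*(8)=134.6100
k=7: j=0 S=92.7571 intr=52.0329 cont=51.6870 V=52.0329[EX]; j=1 S=103.1706 intr=41.6194 cont=41.2736 V=41.6194[EX]; j=2 S=114.7531 intr=30.0369 cont=29.6910 V=30.0369[EX]; j=3 S=127.6359 intr=17.1541 cont=16.8082 V=17.1541[EX]; j=4 S=141.9651 intr=2.8249 cont=5.6870 V=5.6870[hold]; j=5 S=157.9030 intr=0.0000 cont=0.6772 V=0.6772[hold]; j=6 S=175.6301 intr=0.0000 cont=0.0000 V=0.0000[hold]; j=7 S=195.3473 intr=0.0000 cont=0.0000 V=0.0000[hold]  S*(7)=127.6359
k=6: j=0 S=97.8254 intr=46.9646 cont=46.6188 V=46.9646[EX]; j=1 S=108.8078 intr=35.9822 cont=35.6363 V=35.9822[EX]; j=2 S=121.0232 intr=23.7668 cont=23.4209 V=23.7668[EX]; j=3 S=134.6100 intr=10.1800 cont=11.2880 V=11.2880[hold]; j=4 S=149.7221 intr=0.0000 cont=3.1286 V=3.1286[hold]; j=5 S=166.5308 intr=0.0000 cont=0.3316 V=0.3316[hold]; j=6 S=185.2265 intr=0.0000 cont=0.0000 V=0.0000[hold]  S*(6)=121.0232
k=5: j=0 S=103.1706 intr=41.6194 cont=41.2736 V=41.6194[EX]; j=1 S=114.7531 intr=30.0369 cont=29.6910 V=30.0369[EX]; j=2 S=127.6359 intr=17.1541 cont=17.3710 V=17.3710[hold]; j=3 S=141.9651 intr=2.8249 cont=7.1162 V=7.1162[hold]; j=4 S=157.9030 intr=0.0000 cont=1.7003 V=1.7003[hold]; j=5 S=175.6301 intr=0.0000 cont=0.1624 V=0.1624[hold]  S*(5)=114.7531
k=4: j=0 S=108.8078 intr=35.9822 cont=35.6363 V=35.9822[EX]; j=1 S=121.0232 intr=23.7668 cont=23.5311 V=23.7668[EX]; j=2 S=134.6100 intr=10.1800 cont=12.1203 V=12.1203[hold]; j=3 S=149.7221 intr=0.0000 cont=4.3480 V=4.3480[hold]; j=4 S=166.5308 intr=0.0000 cont=0.9150 V=0.9150[hold]  S*(4)=121.0232
k=3: j=0 S=114.7531 intr=30.0369 cont=29.6910 V=30.0369[EX]; j=1 S=127.6359 intr=17.1541 cont=17.7938 V=17.7938[hold]; j=2 S=141.9651 intr=2.8249 cont=8.1432 V=8.1432[hold]; j=3 S=157.9030 intr=0.0000 cont=2.5937 V=2.5937[hold]  S*(3)=114.7531
k=2: j=0 S=121.0232 intr=23.7668 cont=23.7459 V=23.7668[EX]; j=1 S=134.6100 intr=10.1800 cont=12.8490 V=12.8490[hold]; j=2 S=149.7221 intr=0.0000 cont=5.3047 V=5.3047[hold]  S*(2)=121.0232
k=1: j=0 S=127.6359 intr=17.1541 cont=18.1640 V=18.1640[hold]; j=1 S=141.9651 intr=2.8249 cont=8.9859 V=8.9859[hold]  S*(1)=-
k=0: j=0 S=134.6100 intr=10.1800 cont=13.4583 V=13.4583[hold]  S*(0)=-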